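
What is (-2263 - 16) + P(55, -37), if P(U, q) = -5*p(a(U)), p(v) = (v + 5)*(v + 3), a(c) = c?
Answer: -19679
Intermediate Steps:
p(v) = (3 + v)*(5 + v) (p(v) = (5 + v)*(3 + v) = (3 + v)*(5 + v))
P(U, q) = -75 - 40*U - 5*U² (P(U, q) = -5*(15 + U² + 8*U) = -75 - 40*U - 5*U²)
(-2263 - 16) + P(55, -37) = (-2263 - 16) + (-75 - 40*55 - 5*55²) = -2279 + (-75 - 2200 - 5*3025) = -2279 + (-75 - 2200 - 15125) = -2279 - 17400 = -19679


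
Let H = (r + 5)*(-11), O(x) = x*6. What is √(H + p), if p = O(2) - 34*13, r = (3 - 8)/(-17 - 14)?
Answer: I*√467790/31 ≈ 22.063*I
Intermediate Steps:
r = 5/31 (r = -5/(-31) = -5*(-1/31) = 5/31 ≈ 0.16129)
O(x) = 6*x
p = -430 (p = 6*2 - 34*13 = 12 - 442 = -430)
H = -1760/31 (H = (5/31 + 5)*(-11) = (160/31)*(-11) = -1760/31 ≈ -56.774)
√(H + p) = √(-1760/31 - 430) = √(-15090/31) = I*√467790/31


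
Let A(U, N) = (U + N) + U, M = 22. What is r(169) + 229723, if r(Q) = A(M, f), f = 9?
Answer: 229776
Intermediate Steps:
A(U, N) = N + 2*U (A(U, N) = (N + U) + U = N + 2*U)
r(Q) = 53 (r(Q) = 9 + 2*22 = 9 + 44 = 53)
r(169) + 229723 = 53 + 229723 = 229776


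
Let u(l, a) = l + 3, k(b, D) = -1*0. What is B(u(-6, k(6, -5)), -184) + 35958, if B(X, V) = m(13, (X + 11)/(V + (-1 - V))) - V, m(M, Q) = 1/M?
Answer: 469847/13 ≈ 36142.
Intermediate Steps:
k(b, D) = 0
u(l, a) = 3 + l
B(X, V) = 1/13 - V
B(u(-6, k(6, -5)), -184) + 35958 = (1/13 - 1*(-184)) + 35958 = (1/13 + 184) + 35958 = 2393/13 + 35958 = 469847/13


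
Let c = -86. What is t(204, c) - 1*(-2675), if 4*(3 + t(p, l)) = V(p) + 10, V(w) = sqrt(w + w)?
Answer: 5349/2 + sqrt(102)/2 ≈ 2679.6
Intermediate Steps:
V(w) = sqrt(2)*sqrt(w) (V(w) = sqrt(2*w) = sqrt(2)*sqrt(w))
t(p, l) = -1/2 + sqrt(2)*sqrt(p)/4 (t(p, l) = -3 + (sqrt(2)*sqrt(p) + 10)/4 = -3 + (10 + sqrt(2)*sqrt(p))/4 = -3 + (5/2 + sqrt(2)*sqrt(p)/4) = -1/2 + sqrt(2)*sqrt(p)/4)
t(204, c) - 1*(-2675) = (-1/2 + sqrt(2)*sqrt(204)/4) - 1*(-2675) = (-1/2 + sqrt(2)*(2*sqrt(51))/4) + 2675 = (-1/2 + sqrt(102)/2) + 2675 = 5349/2 + sqrt(102)/2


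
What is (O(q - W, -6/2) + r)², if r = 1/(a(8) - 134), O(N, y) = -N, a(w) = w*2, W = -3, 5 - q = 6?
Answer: 56169/13924 ≈ 4.0340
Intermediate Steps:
q = -1 (q = 5 - 1*6 = 5 - 6 = -1)
a(w) = 2*w
r = -1/118 (r = 1/(2*8 - 134) = 1/(16 - 134) = 1/(-118) = -1/118 ≈ -0.0084746)
(O(q - W, -6/2) + r)² = (-(-1 - 1*(-3)) - 1/118)² = (-(-1 + 3) - 1/118)² = (-1*2 - 1/118)² = (-2 - 1/118)² = (-237/118)² = 56169/13924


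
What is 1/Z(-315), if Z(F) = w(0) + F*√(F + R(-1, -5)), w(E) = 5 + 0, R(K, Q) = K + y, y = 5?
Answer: 1/6171800 + 63*I*√311/6171800 ≈ 1.6203e-7 + 0.00018002*I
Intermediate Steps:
R(K, Q) = 5 + K (R(K, Q) = K + 5 = 5 + K)
w(E) = 5
Z(F) = 5 + F*√(4 + F) (Z(F) = 5 + F*√(F + (5 - 1)) = 5 + F*√(F + 4) = 5 + F*√(4 + F))
1/Z(-315) = 1/(5 - 315*√(4 - 315)) = 1/(5 - 315*I*√311)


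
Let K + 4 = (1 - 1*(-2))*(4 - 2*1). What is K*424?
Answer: 848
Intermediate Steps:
K = 2 (K = -4 + (1 - 1*(-2))*(4 - 2*1) = -4 + (1 + 2)*(4 - 2) = -4 + 3*2 = -4 + 6 = 2)
K*424 = 2*424 = 848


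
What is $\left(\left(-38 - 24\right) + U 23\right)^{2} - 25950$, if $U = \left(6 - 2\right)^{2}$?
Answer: $67686$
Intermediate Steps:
$U = 16$ ($U = 4^{2} = 16$)
$\left(\left(-38 - 24\right) + U 23\right)^{2} - 25950 = \left(\left(-38 - 24\right) + 16 \cdot 23\right)^{2} - 25950 = \left(-62 + 368\right)^{2} - 25950 = 306^{2} - 25950 = 93636 - 25950 = 67686$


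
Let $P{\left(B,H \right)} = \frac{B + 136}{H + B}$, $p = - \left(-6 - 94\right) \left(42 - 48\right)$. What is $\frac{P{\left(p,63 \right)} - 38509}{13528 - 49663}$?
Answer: $\frac{20678869}{19404495} \approx 1.0657$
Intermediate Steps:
$p = -600$ ($p = - \left(-100\right) \left(-6\right) = \left(-1\right) 600 = -600$)
$P{\left(B,H \right)} = \frac{136 + B}{B + H}$
$\frac{P{\left(p,63 \right)} - 38509}{13528 - 49663} = \frac{\frac{136 - 600}{-600 + 63} - 38509}{13528 - 49663} = \frac{\frac{1}{-537} \left(-464\right) - 38509}{-36135} = \left(\left(- \frac{1}{537}\right) \left(-464\right) - 38509\right) \left(- \frac{1}{36135}\right) = \left(\frac{464}{537} - 38509\right) \left(- \frac{1}{36135}\right) = \left(- \frac{20678869}{537}\right) \left(- \frac{1}{36135}\right) = \frac{20678869}{19404495}$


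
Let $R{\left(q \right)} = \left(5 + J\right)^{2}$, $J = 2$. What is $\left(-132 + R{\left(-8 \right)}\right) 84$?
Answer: $-6972$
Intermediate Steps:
$R{\left(q \right)} = 49$ ($R{\left(q \right)} = \left(5 + 2\right)^{2} = 7^{2} = 49$)
$\left(-132 + R{\left(-8 \right)}\right) 84 = \left(-132 + 49\right) 84 = \left(-83\right) 84 = -6972$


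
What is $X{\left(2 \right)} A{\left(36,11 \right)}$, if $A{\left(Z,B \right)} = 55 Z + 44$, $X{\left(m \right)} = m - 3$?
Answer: $-2024$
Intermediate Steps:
$X{\left(m \right)} = -3 + m$
$A{\left(Z,B \right)} = 44 + 55 Z$
$X{\left(2 \right)} A{\left(36,11 \right)} = \left(-3 + 2\right) \left(44 + 55 \cdot 36\right) = - (44 + 1980) = \left(-1\right) 2024 = -2024$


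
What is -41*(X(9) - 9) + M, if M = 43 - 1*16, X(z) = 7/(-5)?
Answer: 2267/5 ≈ 453.40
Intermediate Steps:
X(z) = -7/5 (X(z) = 7*(-⅕) = -7/5)
M = 27 (M = 43 - 16 = 27)
-41*(X(9) - 9) + M = -41*(-7/5 - 9) + 27 = -41*(-52/5) + 27 = 2132/5 + 27 = 2267/5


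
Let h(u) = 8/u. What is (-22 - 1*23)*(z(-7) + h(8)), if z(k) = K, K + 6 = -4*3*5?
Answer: 2925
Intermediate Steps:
K = -66 (K = -6 - 4*3*5 = -6 - 12*5 = -6 - 60 = -66)
z(k) = -66
(-22 - 1*23)*(z(-7) + h(8)) = (-22 - 1*23)*(-66 + 8/8) = (-22 - 23)*(-66 + 8*(1/8)) = -45*(-66 + 1) = -45*(-65) = 2925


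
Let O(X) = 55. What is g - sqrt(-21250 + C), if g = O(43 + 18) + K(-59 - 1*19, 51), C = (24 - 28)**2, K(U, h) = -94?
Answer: -39 - I*sqrt(21234) ≈ -39.0 - 145.72*I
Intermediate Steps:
C = 16 (C = (-4)**2 = 16)
g = -39 (g = 55 - 94 = -39)
g - sqrt(-21250 + C) = -39 - sqrt(-21250 + 16) = -39 - sqrt(-21234) = -39 - I*sqrt(21234)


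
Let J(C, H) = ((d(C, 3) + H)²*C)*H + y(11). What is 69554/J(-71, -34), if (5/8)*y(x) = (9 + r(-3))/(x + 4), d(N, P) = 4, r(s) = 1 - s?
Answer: 2608275/81472552 ≈ 0.032014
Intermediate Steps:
y(x) = 104/(5*(4 + x)) (y(x) = 8*((9 + (1 - 1*(-3)))/(x + 4))/5 = 8*((9 + (1 + 3))/(4 + x))/5 = 8*((9 + 4)/(4 + x))/5 = 8*(13/(4 + x))/5 = 104/(5*(4 + x)))
J(C, H) = 104/75 + C*H*(4 + H)² (J(C, H) = ((4 + H)²*C)*H + 104/(5*(4 + 11)) = (C*(4 + H)²)*H + (104/5)/15 = C*H*(4 + H)² + (104/5)*(1/15) = C*H*(4 + H)² + 104/75 = 104/75 + C*H*(4 + H)²)
69554/J(-71, -34) = 69554/(104/75 - 71*(-34)*(4 - 34)²) = 69554/(104/75 - 71*(-34)*(-30)²) = 69554/(104/75 - 71*(-34)*900) = 69554/(104/75 + 2172600) = 69554/(162945104/75) = 69554*(75/162945104) = 2608275/81472552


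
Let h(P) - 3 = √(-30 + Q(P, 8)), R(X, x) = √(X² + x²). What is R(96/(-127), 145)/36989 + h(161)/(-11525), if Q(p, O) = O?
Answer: -3/11525 + √339121441/4697603 - I*√22/11525 ≈ 0.0036598 - 0.00040698*I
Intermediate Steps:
h(P) = 3 + I*√22 (h(P) = 3 + √(-30 + 8) = 3 + √(-22) = 3 + I*√22)
R(96/(-127), 145)/36989 + h(161)/(-11525) = √((96/(-127))² + 145²)/36989 + (3 + I*√22)/(-11525) = √((96*(-1/127))² + 21025)*(1/36989) + (3 + I*√22)*(-1/11525) = √((-96/127)² + 21025)*(1/36989) + (-3/11525 - I*√22/11525) = √(9216/16129 + 21025)*(1/36989) + (-3/11525 - I*√22/11525) = √(339121441/16129)*(1/36989) + (-3/11525 - I*√22/11525) = (√339121441/127)*(1/36989) + (-3/11525 - I*√22/11525) = √339121441/4697603 + (-3/11525 - I*√22/11525) = -3/11525 + √339121441/4697603 - I*√22/11525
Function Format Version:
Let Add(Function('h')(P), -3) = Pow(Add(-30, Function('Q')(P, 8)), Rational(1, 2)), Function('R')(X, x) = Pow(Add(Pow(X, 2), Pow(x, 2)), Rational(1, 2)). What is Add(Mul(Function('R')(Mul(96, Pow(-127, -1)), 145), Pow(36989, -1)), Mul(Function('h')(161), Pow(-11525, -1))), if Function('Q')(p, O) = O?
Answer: Add(Rational(-3, 11525), Mul(Rational(1, 4697603), Pow(339121441, Rational(1, 2))), Mul(Rational(-1, 11525), I, Pow(22, Rational(1, 2)))) ≈ Add(0.0036598, Mul(-0.00040698, I))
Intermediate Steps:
Function('h')(P) = Add(3, Mul(I, Pow(22, Rational(1, 2)))) (Function('h')(P) = Add(3, Pow(Add(-30, 8), Rational(1, 2))) = Add(3, Pow(-22, Rational(1, 2))) = Add(3, Mul(I, Pow(22, Rational(1, 2)))))
Add(Mul(Function('R')(Mul(96, Pow(-127, -1)), 145), Pow(36989, -1)), Mul(Function('h')(161), Pow(-11525, -1))) = Add(Mul(Pow(Add(Pow(Mul(96, Pow(-127, -1)), 2), Pow(145, 2)), Rational(1, 2)), Pow(36989, -1)), Mul(Add(3, Mul(I, Pow(22, Rational(1, 2)))), Pow(-11525, -1))) = Add(Mul(Pow(Add(Pow(Mul(96, Rational(-1, 127)), 2), 21025), Rational(1, 2)), Rational(1, 36989)), Mul(Add(3, Mul(I, Pow(22, Rational(1, 2)))), Rational(-1, 11525))) = Add(Mul(Pow(Add(Pow(Rational(-96, 127), 2), 21025), Rational(1, 2)), Rational(1, 36989)), Add(Rational(-3, 11525), Mul(Rational(-1, 11525), I, Pow(22, Rational(1, 2))))) = Add(Mul(Pow(Add(Rational(9216, 16129), 21025), Rational(1, 2)), Rational(1, 36989)), Add(Rational(-3, 11525), Mul(Rational(-1, 11525), I, Pow(22, Rational(1, 2))))) = Add(Mul(Pow(Rational(339121441, 16129), Rational(1, 2)), Rational(1, 36989)), Add(Rational(-3, 11525), Mul(Rational(-1, 11525), I, Pow(22, Rational(1, 2))))) = Add(Mul(Mul(Rational(1, 127), Pow(339121441, Rational(1, 2))), Rational(1, 36989)), Add(Rational(-3, 11525), Mul(Rational(-1, 11525), I, Pow(22, Rational(1, 2))))) = Add(Mul(Rational(1, 4697603), Pow(339121441, Rational(1, 2))), Add(Rational(-3, 11525), Mul(Rational(-1, 11525), I, Pow(22, Rational(1, 2))))) = Add(Rational(-3, 11525), Mul(Rational(1, 4697603), Pow(339121441, Rational(1, 2))), Mul(Rational(-1, 11525), I, Pow(22, Rational(1, 2))))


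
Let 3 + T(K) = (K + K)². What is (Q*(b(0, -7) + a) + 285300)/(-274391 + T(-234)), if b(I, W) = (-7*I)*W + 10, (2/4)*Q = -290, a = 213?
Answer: -2228/791 ≈ -2.8167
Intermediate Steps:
Q = -580 (Q = 2*(-290) = -580)
b(I, W) = 10 - 7*I*W (b(I, W) = -7*I*W + 10 = 10 - 7*I*W)
T(K) = -3 + 4*K² (T(K) = -3 + (K + K)² = -3 + (2*K)² = -3 + 4*K²)
(Q*(b(0, -7) + a) + 285300)/(-274391 + T(-234)) = (-580*((10 - 7*0*(-7)) + 213) + 285300)/(-274391 + (-3 + 4*(-234)²)) = (-580*((10 + 0) + 213) + 285300)/(-274391 + (-3 + 4*54756)) = (-580*(10 + 213) + 285300)/(-274391 + (-3 + 219024)) = (-580*223 + 285300)/(-274391 + 219021) = (-129340 + 285300)/(-55370) = 155960*(-1/55370) = -2228/791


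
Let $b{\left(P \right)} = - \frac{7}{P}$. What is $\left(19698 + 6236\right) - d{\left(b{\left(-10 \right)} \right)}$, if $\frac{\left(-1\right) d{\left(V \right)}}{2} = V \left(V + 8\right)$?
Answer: $\frac{1297309}{50} \approx 25946.0$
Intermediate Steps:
$d{\left(V \right)} = - 2 V \left(8 + V\right)$ ($d{\left(V \right)} = - 2 V \left(V + 8\right) = - 2 V \left(8 + V\right)$)
$\left(19698 + 6236\right) - d{\left(b{\left(-10 \right)} \right)} = \left(19698 + 6236\right) - - 2 \left(- \frac{7}{-10}\right) \left(8 - \frac{7}{-10}\right) = 25934 - - 2 \left(\left(-7\right) \left(- \frac{1}{10}\right)\right) \left(8 - - \frac{7}{10}\right) = 25934 - \left(-2\right) \frac{7}{10} \left(8 + \frac{7}{10}\right) = 25934 - \left(-2\right) \frac{7}{10} \cdot \frac{87}{10} = 25934 - - \frac{609}{50} = 25934 + \frac{609}{50} = \frac{1297309}{50}$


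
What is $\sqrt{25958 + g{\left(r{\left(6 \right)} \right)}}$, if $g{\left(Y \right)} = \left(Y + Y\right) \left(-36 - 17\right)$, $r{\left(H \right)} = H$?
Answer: $\sqrt{25322} \approx 159.13$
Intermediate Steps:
$g{\left(Y \right)} = - 106 Y$ ($g{\left(Y \right)} = 2 Y \left(-53\right) = - 106 Y$)
$\sqrt{25958 + g{\left(r{\left(6 \right)} \right)}} = \sqrt{25958 - 636} = \sqrt{25322}$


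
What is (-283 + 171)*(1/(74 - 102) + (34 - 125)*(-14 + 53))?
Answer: 397492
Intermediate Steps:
(-283 + 171)*(1/(74 - 102) + (34 - 125)*(-14 + 53)) = -112*(1/(-28) - 91*39) = -112*(-1/28 - 3549) = -112*(-99373/28) = 397492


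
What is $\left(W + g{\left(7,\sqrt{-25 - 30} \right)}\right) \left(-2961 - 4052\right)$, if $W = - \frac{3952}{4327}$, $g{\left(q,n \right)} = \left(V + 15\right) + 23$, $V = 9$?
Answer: $- \frac{1398511421}{4327} \approx -3.2321 \cdot 10^{5}$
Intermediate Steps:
$g{\left(q,n \right)} = 47$ ($g{\left(q,n \right)} = \left(9 + 15\right) + 23 = 24 + 23 = 47$)
$W = - \frac{3952}{4327}$ ($W = \left(-3952\right) \frac{1}{4327} = - \frac{3952}{4327} \approx -0.91333$)
$\left(W + g{\left(7,\sqrt{-25 - 30} \right)}\right) \left(-2961 - 4052\right) = \left(- \frac{3952}{4327} + 47\right) \left(-2961 - 4052\right) = \frac{199417}{4327} \left(-7013\right) = - \frac{1398511421}{4327}$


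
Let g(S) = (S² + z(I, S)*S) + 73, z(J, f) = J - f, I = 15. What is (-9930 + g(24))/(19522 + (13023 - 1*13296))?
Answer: -9497/19249 ≈ -0.49338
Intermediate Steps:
g(S) = 73 + S² + S*(15 - S) (g(S) = (S² + (15 - S)*S) + 73 = (S² + S*(15 - S)) + 73 = 73 + S² + S*(15 - S))
(-9930 + g(24))/(19522 + (13023 - 1*13296)) = (-9930 + (73 + 15*24))/(19522 + (13023 - 1*13296)) = (-9930 + (73 + 360))/(19522 + (13023 - 13296)) = (-9930 + 433)/(19522 - 273) = -9497/19249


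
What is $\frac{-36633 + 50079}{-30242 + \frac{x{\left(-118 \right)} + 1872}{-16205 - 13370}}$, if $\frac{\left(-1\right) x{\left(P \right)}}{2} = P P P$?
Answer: $- \frac{198832725}{448847543} \approx -0.44299$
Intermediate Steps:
$x{\left(P \right)} = - 2 P^{3}$ ($x{\left(P \right)} = - 2 P P P = - 2 P^{2} P = - 2 P^{3}$)
$\frac{-36633 + 50079}{-30242 + \frac{x{\left(-118 \right)} + 1872}{-16205 - 13370}} = \frac{-36633 + 50079}{-30242 + \frac{- 2 \left(-118\right)^{3} + 1872}{-16205 - 13370}} = \frac{13446}{-30242 + \frac{\left(-2\right) \left(-1643032\right) + 1872}{-29575}} = \frac{13446}{-30242 + \left(3286064 + 1872\right) \left(- \frac{1}{29575}\right)} = \frac{13446}{-30242 + 3287936 \left(- \frac{1}{29575}\right)} = \frac{13446}{-30242 - \frac{3287936}{29575}} = \frac{13446}{- \frac{897695086}{29575}} = 13446 \left(- \frac{29575}{897695086}\right) = - \frac{198832725}{448847543}$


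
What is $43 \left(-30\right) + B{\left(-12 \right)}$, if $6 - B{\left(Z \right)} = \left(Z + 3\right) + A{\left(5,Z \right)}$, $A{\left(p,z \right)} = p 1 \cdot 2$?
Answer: $-1285$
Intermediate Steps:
$A{\left(p,z \right)} = 2 p$ ($A{\left(p,z \right)} = p 2 = 2 p$)
$B{\left(Z \right)} = -7 - Z$ ($B{\left(Z \right)} = 6 - \left(\left(Z + 3\right) + 2 \cdot 5\right) = 6 - \left(\left(3 + Z\right) + 10\right) = 6 - \left(13 + Z\right) = -7 - Z$)
$43 \left(-30\right) + B{\left(-12 \right)} = 43 \left(-30\right) - -5 = -1290 + \left(-7 + 12\right) = -1290 + 5 = -1285$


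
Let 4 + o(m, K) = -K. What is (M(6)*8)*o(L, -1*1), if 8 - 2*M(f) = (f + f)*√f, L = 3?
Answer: -96 + 144*√6 ≈ 256.73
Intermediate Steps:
M(f) = 4 - f^(3/2) (M(f) = 4 - (f + f)*√f/2 = 4 - 2*f*√f/2 = 4 - f^(3/2))
o(m, K) = -4 - K
(M(6)*8)*o(L, -1*1) = ((4 - 6^(3/2))*8)*(-4 - (-1)) = ((4 - 6*√6)*8)*(-4 - 1*(-1)) = ((4 - 6*√6)*8)*(-4 + 1) = (32 - 48*√6)*(-3) = -96 + 144*√6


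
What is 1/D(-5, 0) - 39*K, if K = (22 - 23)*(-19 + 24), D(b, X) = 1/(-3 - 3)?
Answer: 189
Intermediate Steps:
D(b, X) = -1/6 (D(b, X) = 1/(-6) = -1/6)
K = -5 (K = -1*5 = -5)
1/D(-5, 0) - 39*K = 1/(-1/6) - 39*(-5) = -6 + 195 = 189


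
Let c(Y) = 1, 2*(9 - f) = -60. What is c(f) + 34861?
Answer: 34862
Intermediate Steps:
f = 39 (f = 9 - ½*(-60) = 9 + 30 = 39)
c(f) + 34861 = 1 + 34861 = 34862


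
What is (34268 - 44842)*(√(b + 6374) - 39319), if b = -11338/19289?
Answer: 415759106 - 21148*√592831733043/19289 ≈ 4.1492e+8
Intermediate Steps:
b = -11338/19289 (b = -11338*1/19289 = -11338/19289 ≈ -0.58780)
(34268 - 44842)*(√(b + 6374) - 39319) = (34268 - 44842)*(√(-11338/19289 + 6374) - 39319) = -10574*(√(122936748/19289) - 39319) = -10574*(2*√592831733043/19289 - 39319) = -10574*(-39319 + 2*√592831733043/19289) = 415759106 - 21148*√592831733043/19289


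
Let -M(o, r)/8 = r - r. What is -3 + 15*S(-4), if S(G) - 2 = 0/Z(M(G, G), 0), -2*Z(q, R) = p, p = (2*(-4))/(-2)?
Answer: 27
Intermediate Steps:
M(o, r) = 0 (M(o, r) = -8*(r - r) = -8*0 = 0)
p = 4 (p = -8*(-1/2) = 4)
Z(q, R) = -2 (Z(q, R) = -1/2*4 = -2)
S(G) = 2 (S(G) = 2 + 0/(-2) = 2 + 0*(-1/2) = 2 + 0 = 2)
-3 + 15*S(-4) = -3 + 15*2 = -3 + 30 = 27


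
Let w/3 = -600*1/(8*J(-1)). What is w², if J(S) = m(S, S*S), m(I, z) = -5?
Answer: 2025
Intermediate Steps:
J(S) = -5
w = 45 (w = 3*(-600/((-5*8))) = 3*(-600/(-40)) = 3*(-600*(-1/40)) = 3*15 = 45)
w² = 45² = 2025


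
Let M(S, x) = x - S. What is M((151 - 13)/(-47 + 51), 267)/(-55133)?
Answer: -465/110266 ≈ -0.0042171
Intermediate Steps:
M((151 - 13)/(-47 + 51), 267)/(-55133) = (267 - (151 - 13)/(-47 + 51))/(-55133) = (267 - 138/4)*(-1/55133) = (267 - 1*69/2)*(-1/55133) = (267 - 69/2)*(-1/55133) = (465/2)*(-1/55133) = -465/110266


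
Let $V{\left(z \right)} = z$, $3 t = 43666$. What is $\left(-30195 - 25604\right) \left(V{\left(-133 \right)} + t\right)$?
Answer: $- \frac{2414255333}{3} \approx -8.0475 \cdot 10^{8}$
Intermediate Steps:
$t = \frac{43666}{3}$ ($t = \frac{1}{3} \cdot 43666 = \frac{43666}{3} \approx 14555.0$)
$\left(-30195 - 25604\right) \left(V{\left(-133 \right)} + t\right) = \left(-30195 - 25604\right) \left(-133 + \frac{43666}{3}\right) = \left(-55799\right) \frac{43267}{3} = - \frac{2414255333}{3}$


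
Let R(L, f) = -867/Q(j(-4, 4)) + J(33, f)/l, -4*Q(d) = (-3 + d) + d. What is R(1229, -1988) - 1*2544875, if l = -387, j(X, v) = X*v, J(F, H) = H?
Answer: -34471604411/13545 ≈ -2.5450e+6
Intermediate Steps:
Q(d) = ¾ - d/2 (Q(d) = -((-3 + d) + d)/4 = -(-3 + 2*d)/4 = ¾ - d/2)
R(L, f) = -3468/35 - f/387 (R(L, f) = -867/(¾ - (-2)*4) + f/(-387) = -867/(¾ - ½*(-16)) + f*(-1/387) = -867/(¾ + 8) - f/387 = -867/35/4 - f/387 = -867*4/35 - f/387 = -3468/35 - f/387)
R(1229, -1988) - 1*2544875 = (-3468/35 - 1/387*(-1988)) - 1*2544875 = (-3468/35 + 1988/387) - 2544875 = -1272536/13545 - 2544875 = -34471604411/13545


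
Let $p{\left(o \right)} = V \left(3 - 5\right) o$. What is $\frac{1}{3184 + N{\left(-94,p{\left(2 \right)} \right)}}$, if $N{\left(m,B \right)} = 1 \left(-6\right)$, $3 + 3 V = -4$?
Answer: $\frac{1}{3178} \approx 0.00031466$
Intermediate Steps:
$V = - \frac{7}{3}$ ($V = -1 + \frac{1}{3} \left(-4\right) = -1 - \frac{4}{3} = - \frac{7}{3} \approx -2.3333$)
$p{\left(o \right)} = \frac{14 o}{3}$ ($p{\left(o \right)} = - \frac{7 \left(3 - 5\right)}{3} o = \left(- \frac{7}{3}\right) \left(-2\right) o = \frac{14 o}{3}$)
$N{\left(m,B \right)} = -6$
$\frac{1}{3184 + N{\left(-94,p{\left(2 \right)} \right)}} = \frac{1}{3184 - 6} = \frac{1}{3178}$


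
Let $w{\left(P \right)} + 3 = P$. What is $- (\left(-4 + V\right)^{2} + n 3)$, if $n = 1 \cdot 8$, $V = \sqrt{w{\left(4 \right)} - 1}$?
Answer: $-40$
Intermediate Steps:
$w{\left(P \right)} = -3 + P$
$V = 0$ ($V = \sqrt{\left(-3 + 4\right) - 1} = \sqrt{1 - 1} = \sqrt{0} = 0$)
$n = 8$
$- (\left(-4 + V\right)^{2} + n 3) = - (\left(-4 + 0\right)^{2} + 8 \cdot 3) = - (\left(-4\right)^{2} + 24) = - (16 + 24) = \left(-1\right) 40 = -40$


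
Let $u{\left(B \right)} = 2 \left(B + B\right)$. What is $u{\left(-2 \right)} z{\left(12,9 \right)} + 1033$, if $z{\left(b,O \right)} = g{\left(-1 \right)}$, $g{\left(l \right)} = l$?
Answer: $1041$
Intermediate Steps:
$z{\left(b,O \right)} = -1$
$u{\left(B \right)} = 4 B$ ($u{\left(B \right)} = 2 \cdot 2 B = 4 B$)
$u{\left(-2 \right)} z{\left(12,9 \right)} + 1033 = 4 \left(-2\right) \left(-1\right) + 1033 = \left(-8\right) \left(-1\right) + 1033 = 8 + 1033 = 1041$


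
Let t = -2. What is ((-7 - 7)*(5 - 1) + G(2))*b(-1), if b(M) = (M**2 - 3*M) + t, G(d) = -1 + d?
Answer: -110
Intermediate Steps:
b(M) = -2 + M**2 - 3*M (b(M) = (M**2 - 3*M) - 2 = -2 + M**2 - 3*M)
((-7 - 7)*(5 - 1) + G(2))*b(-1) = ((-7 - 7)*(5 - 1) + (-1 + 2))*(-2 + (-1)**2 - 3*(-1)) = (-14*4 + 1)*(-2 + 1 + 3) = (-56 + 1)*2 = -55*2 = -110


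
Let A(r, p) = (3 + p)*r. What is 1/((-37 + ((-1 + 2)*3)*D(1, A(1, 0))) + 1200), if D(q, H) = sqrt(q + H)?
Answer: 1/1169 ≈ 0.00085543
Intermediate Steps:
A(r, p) = r*(3 + p)
D(q, H) = sqrt(H + q)
1/((-37 + ((-1 + 2)*3)*D(1, A(1, 0))) + 1200) = 1/((-37 + ((-1 + 2)*3)*sqrt(1*(3 + 0) + 1)) + 1200) = 1/((-37 + (1*3)*sqrt(1*3 + 1)) + 1200) = 1/((-37 + 3*sqrt(3 + 1)) + 1200) = 1/((-37 + 3*sqrt(4)) + 1200) = 1/((-37 + 3*2) + 1200) = 1/((-37 + 6) + 1200) = 1/(-31 + 1200) = 1/1169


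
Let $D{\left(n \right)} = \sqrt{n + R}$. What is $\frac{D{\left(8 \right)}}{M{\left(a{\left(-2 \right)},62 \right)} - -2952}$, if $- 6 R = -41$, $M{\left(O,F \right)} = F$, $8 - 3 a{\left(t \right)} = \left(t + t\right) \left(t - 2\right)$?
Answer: $\frac{\sqrt{534}}{18084} \approx 0.0012778$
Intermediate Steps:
$a{\left(t \right)} = \frac{8}{3} - \frac{2 t \left(-2 + t\right)}{3}$ ($a{\left(t \right)} = \frac{8}{3} - \frac{\left(t + t\right) \left(t - 2\right)}{3} = \frac{8}{3} - \frac{2 t \left(-2 + t\right)}{3}$)
$R = \frac{41}{6}$ ($R = \left(- \frac{1}{6}\right) \left(-41\right) = \frac{41}{6} \approx 6.8333$)
$D{\left(n \right)} = \sqrt{\frac{41}{6} + n}$ ($D{\left(n \right)} = \sqrt{n + \frac{41}{6}} = \sqrt{\frac{41}{6} + n}$)
$\frac{D{\left(8 \right)}}{M{\left(a{\left(-2 \right)},62 \right)} - -2952} = \frac{\frac{1}{6} \sqrt{246 + 36 \cdot 8}}{62 - -2952} = \frac{\frac{1}{6} \sqrt{246 + 288}}{62 + 2952} = \frac{\frac{1}{6} \sqrt{534}}{3014} = \frac{\sqrt{534}}{6} \cdot \frac{1}{3014} = \frac{\sqrt{534}}{18084}$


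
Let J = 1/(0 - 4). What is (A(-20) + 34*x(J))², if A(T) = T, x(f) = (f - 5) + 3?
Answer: 37249/4 ≈ 9312.3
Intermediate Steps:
J = -¼ (J = 1/(-4) = -¼ ≈ -0.25000)
x(f) = -2 + f (x(f) = (-5 + f) + 3 = -2 + f)
(A(-20) + 34*x(J))² = (-20 + 34*(-2 - ¼))² = (-20 + 34*(-9/4))² = (-20 - 153/2)² = (-193/2)² = 37249/4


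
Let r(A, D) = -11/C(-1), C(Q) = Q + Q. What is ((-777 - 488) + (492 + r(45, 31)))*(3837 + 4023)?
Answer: -6032550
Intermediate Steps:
C(Q) = 2*Q
r(A, D) = 11/2 (r(A, D) = -11/(2*(-1)) = -11/(-2) = -11*(-½) = 11/2)
((-777 - 488) + (492 + r(45, 31)))*(3837 + 4023) = ((-777 - 488) + (492 + 11/2))*(3837 + 4023) = (-1265 + 995/2)*7860 = -1535/2*7860 = -6032550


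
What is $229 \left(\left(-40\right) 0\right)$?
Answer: $0$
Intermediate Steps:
$229 \left(\left(-40\right) 0\right) = 229 \cdot 0 = 0$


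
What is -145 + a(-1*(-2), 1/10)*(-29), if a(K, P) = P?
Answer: -1479/10 ≈ -147.90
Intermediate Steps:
-145 + a(-1*(-2), 1/10)*(-29) = -145 + (1/10)*(-29) = -145 + (1*(⅒))*(-29) = -145 + (⅒)*(-29) = -145 - 29/10 = -1479/10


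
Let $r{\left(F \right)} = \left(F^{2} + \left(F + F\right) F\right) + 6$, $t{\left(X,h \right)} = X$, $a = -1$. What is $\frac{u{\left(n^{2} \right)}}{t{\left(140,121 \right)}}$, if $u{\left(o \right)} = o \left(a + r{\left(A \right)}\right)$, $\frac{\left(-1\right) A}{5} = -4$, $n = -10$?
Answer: $\frac{6025}{7} \approx 860.71$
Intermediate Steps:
$A = 20$ ($A = \left(-5\right) \left(-4\right) = 20$)
$r{\left(F \right)} = 6 + 3 F^{2}$ ($r{\left(F \right)} = \left(F^{2} + 2 F F\right) + 6 = \left(F^{2} + 2 F^{2}\right) + 6 = 3 F^{2} + 6 = 6 + 3 F^{2}$)
$u{\left(o \right)} = 1205 o$ ($u{\left(o \right)} = o \left(-1 + \left(6 + 3 \cdot 20^{2}\right)\right) = o \left(-1 + \left(6 + 3 \cdot 400\right)\right) = o \left(-1 + \left(6 + 1200\right)\right) = o \left(-1 + 1206\right) = o 1205 = 1205 o$)
$\frac{u{\left(n^{2} \right)}}{t{\left(140,121 \right)}} = \frac{1205 \left(-10\right)^{2}}{140} = 1205 \cdot 100 \cdot \frac{1}{140} = 120500 \cdot \frac{1}{140} = \frac{6025}{7}$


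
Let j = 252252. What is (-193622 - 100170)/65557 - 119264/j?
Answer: -20482052408/4134221091 ≈ -4.9543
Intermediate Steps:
(-193622 - 100170)/65557 - 119264/j = (-193622 - 100170)/65557 - 119264/252252 = -293792*1/65557 - 119264*1/252252 = -293792/65557 - 29816/63063 = -20482052408/4134221091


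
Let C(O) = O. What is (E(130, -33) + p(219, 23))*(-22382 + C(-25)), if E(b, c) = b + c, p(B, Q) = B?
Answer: -7080612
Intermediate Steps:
(E(130, -33) + p(219, 23))*(-22382 + C(-25)) = ((130 - 33) + 219)*(-22382 - 25) = (97 + 219)*(-22407) = 316*(-22407) = -7080612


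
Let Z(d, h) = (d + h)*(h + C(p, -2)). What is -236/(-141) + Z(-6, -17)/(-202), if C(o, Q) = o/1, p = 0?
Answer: -7459/28482 ≈ -0.26188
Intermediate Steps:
C(o, Q) = o (C(o, Q) = o*1 = o)
Z(d, h) = h*(d + h) (Z(d, h) = (d + h)*(h + 0) = (d + h)*h = h*(d + h))
-236/(-141) + Z(-6, -17)/(-202) = -236/(-141) - 17*(-6 - 17)/(-202) = -236*(-1/141) - 17*(-23)*(-1/202) = 236/141 + 391*(-1/202) = 236/141 - 391/202 = -7459/28482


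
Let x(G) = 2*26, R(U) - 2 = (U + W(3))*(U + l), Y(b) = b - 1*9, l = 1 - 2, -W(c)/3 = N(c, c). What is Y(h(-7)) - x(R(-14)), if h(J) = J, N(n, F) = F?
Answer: -68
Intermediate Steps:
W(c) = -3*c
l = -1
Y(b) = -9 + b (Y(b) = b - 9 = -9 + b)
R(U) = 2 + (-1 + U)*(-9 + U) (R(U) = 2 + (U - 3*3)*(U - 1) = 2 + (U - 9)*(-1 + U) = 2 + (-9 + U)*(-1 + U) = 2 + (-1 + U)*(-9 + U))
x(G) = 52
Y(h(-7)) - x(R(-14)) = (-9 - 7) - 1*52 = -16 - 52 = -68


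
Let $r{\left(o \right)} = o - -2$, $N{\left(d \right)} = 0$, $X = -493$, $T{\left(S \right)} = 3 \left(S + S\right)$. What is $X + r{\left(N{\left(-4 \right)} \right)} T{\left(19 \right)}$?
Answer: $-265$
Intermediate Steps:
$T{\left(S \right)} = 6 S$ ($T{\left(S \right)} = 3 \cdot 2 S = 6 S$)
$r{\left(o \right)} = 2 + o$ ($r{\left(o \right)} = o + 2 = 2 + o$)
$X + r{\left(N{\left(-4 \right)} \right)} T{\left(19 \right)} = -493 + \left(2 + 0\right) 6 \cdot 19 = -493 + 2 \cdot 114 = -493 + 228 = -265$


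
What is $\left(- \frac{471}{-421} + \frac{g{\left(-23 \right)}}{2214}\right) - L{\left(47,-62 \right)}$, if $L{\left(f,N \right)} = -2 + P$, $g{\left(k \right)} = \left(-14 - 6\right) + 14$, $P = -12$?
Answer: $\frac{2348264}{155349} \approx 15.116$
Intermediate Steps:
$g{\left(k \right)} = -6$ ($g{\left(k \right)} = -20 + 14 = -6$)
$L{\left(f,N \right)} = -14$ ($L{\left(f,N \right)} = -2 - 12 = -14$)
$\left(- \frac{471}{-421} + \frac{g{\left(-23 \right)}}{2214}\right) - L{\left(47,-62 \right)} = \left(- \frac{471}{-421} - \frac{6}{2214}\right) - -14 = \left(\left(-471\right) \left(- \frac{1}{421}\right) - \frac{1}{369}\right) + 14 = \left(\frac{471}{421} - \frac{1}{369}\right) + 14 = \frac{173378}{155349} + 14 = \frac{2348264}{155349}$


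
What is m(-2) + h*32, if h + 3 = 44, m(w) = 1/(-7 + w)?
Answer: 11807/9 ≈ 1311.9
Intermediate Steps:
h = 41 (h = -3 + 44 = 41)
m(-2) + h*32 = 1/(-7 - 2) + 41*32 = 1/(-9) + 1312 = -1/9 + 1312 = 11807/9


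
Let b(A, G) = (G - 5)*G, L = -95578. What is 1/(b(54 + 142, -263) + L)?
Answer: -1/25094 ≈ -3.9850e-5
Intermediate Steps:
b(A, G) = G*(-5 + G) (b(A, G) = (-5 + G)*G = G*(-5 + G))
1/(b(54 + 142, -263) + L) = 1/(-263*(-5 - 263) - 95578) = 1/(-263*(-268) - 95578) = 1/(70484 - 95578) = 1/(-25094) = -1/25094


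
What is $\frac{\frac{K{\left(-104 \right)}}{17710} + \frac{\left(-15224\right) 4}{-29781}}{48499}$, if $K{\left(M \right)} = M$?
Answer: $\frac{537685468}{12789707906745} \approx 4.204 \cdot 10^{-5}$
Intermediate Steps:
$\frac{\frac{K{\left(-104 \right)}}{17710} + \frac{\left(-15224\right) 4}{-29781}}{48499} = \frac{- \frac{104}{17710} + \frac{\left(-15224\right) 4}{-29781}}{48499} = \left(\left(-104\right) \frac{1}{17710} - - \frac{60896}{29781}\right) \frac{1}{48499} = \left(- \frac{52}{8855} + \frac{60896}{29781}\right) \frac{1}{48499} = \frac{537685468}{263710755} \cdot \frac{1}{48499} = \frac{537685468}{12789707906745}$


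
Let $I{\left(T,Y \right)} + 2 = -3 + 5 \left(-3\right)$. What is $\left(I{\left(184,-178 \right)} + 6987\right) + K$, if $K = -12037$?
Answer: $-5070$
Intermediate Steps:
$I{\left(T,Y \right)} = -20$ ($I{\left(T,Y \right)} = -2 + \left(-3 + 5 \left(-3\right)\right) = -2 - 18 = -20$)
$\left(I{\left(184,-178 \right)} + 6987\right) + K = \left(-20 + 6987\right) - 12037 = 6967 - 12037 = -5070$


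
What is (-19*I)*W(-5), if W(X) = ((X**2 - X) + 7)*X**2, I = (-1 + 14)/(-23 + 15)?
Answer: 228475/8 ≈ 28559.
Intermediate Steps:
I = -13/8 (I = 13/(-8) = 13*(-1/8) = -13/8 ≈ -1.6250)
W(X) = X**2*(7 + X**2 - X) (W(X) = (7 + X**2 - X)*X**2 = X**2*(7 + X**2 - X))
(-19*I)*W(-5) = (-19*(-13/8))*((-5)**2*(7 + (-5)**2 - 1*(-5))) = 247*(25*(7 + 25 + 5))/8 = 247*(25*37)/8 = (247/8)*925 = 228475/8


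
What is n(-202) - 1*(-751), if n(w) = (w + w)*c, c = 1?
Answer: 347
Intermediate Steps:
n(w) = 2*w (n(w) = (w + w)*1 = (2*w)*1 = 2*w)
n(-202) - 1*(-751) = 2*(-202) - 1*(-751) = -404 + 751 = 347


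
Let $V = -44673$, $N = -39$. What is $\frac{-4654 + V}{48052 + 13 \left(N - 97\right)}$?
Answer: $- \frac{49327}{46284} \approx -1.0657$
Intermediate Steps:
$\frac{-4654 + V}{48052 + 13 \left(N - 97\right)} = \frac{-4654 - 44673}{48052 + 13 \left(-39 - 97\right)} = - \frac{49327}{48052 + 13 \left(-136\right)} = - \frac{49327}{48052 - 1768} = - \frac{49327}{46284}$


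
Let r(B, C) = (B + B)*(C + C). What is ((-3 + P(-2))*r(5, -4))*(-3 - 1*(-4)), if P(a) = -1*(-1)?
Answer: 160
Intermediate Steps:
r(B, C) = 4*B*C (r(B, C) = (2*B)*(2*C) = 4*B*C)
P(a) = 1
((-3 + P(-2))*r(5, -4))*(-3 - 1*(-4)) = ((-3 + 1)*(4*5*(-4)))*(-3 - 1*(-4)) = (-2*(-80))*(-3 + 4) = 160*1 = 160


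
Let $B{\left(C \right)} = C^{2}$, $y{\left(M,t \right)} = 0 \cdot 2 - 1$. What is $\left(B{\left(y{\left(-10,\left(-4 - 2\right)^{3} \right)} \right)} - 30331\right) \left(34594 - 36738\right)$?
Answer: $65027520$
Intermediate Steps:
$y{\left(M,t \right)} = -1$ ($y{\left(M,t \right)} = 0 - 1 = -1$)
$\left(B{\left(y{\left(-10,\left(-4 - 2\right)^{3} \right)} \right)} - 30331\right) \left(34594 - 36738\right) = \left(\left(-1\right)^{2} - 30331\right) \left(34594 - 36738\right) = \left(1 - 30331\right) \left(-2144\right) = \left(-30330\right) \left(-2144\right) = 65027520$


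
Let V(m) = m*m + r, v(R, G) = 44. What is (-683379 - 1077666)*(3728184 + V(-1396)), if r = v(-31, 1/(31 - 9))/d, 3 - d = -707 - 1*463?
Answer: -3909003939643660/391 ≈ -9.9975e+12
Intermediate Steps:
d = 1173 (d = 3 - (-707 - 1*463) = 3 - (-707 - 463) = 3 - 1*(-1170) = 3 + 1170 = 1173)
r = 44/1173 ≈ 0.037511
V(m) = 44/1173 + m² (V(m) = m*m + 44/1173 = m² + 44/1173 = 44/1173 + m²)
(-683379 - 1077666)*(3728184 + V(-1396)) = (-683379 - 1077666)*(3728184 + (44/1173 + (-1396)²)) = -1761045*(3728184 + (44/1173 + 1948816)) = -1761045*(3728184 + 2285961212/1173) = -1761045*6659121044/1173 = -3909003939643660/391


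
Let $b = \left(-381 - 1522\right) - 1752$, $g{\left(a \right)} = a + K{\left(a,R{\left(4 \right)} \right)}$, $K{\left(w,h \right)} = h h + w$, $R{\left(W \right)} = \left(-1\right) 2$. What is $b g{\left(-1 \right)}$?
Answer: $-7310$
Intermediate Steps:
$R{\left(W \right)} = -2$
$K{\left(w,h \right)} = w + h^{2}$ ($K{\left(w,h \right)} = h^{2} + w = w + h^{2}$)
$g{\left(a \right)} = 4 + 2 a$ ($g{\left(a \right)} = a + \left(a + \left(-2\right)^{2}\right) = a + \left(a + 4\right) = a + \left(4 + a\right) = 4 + 2 a$)
$b = -3655$ ($b = -1903 - 1752 = -3655$)
$b g{\left(-1 \right)} = - 3655 \left(4 + 2 \left(-1\right)\right) = - 3655 \left(4 - 2\right) = \left(-3655\right) 2 = -7310$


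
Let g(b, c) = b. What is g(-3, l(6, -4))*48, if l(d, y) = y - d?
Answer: -144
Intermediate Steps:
g(-3, l(6, -4))*48 = -3*48 = -144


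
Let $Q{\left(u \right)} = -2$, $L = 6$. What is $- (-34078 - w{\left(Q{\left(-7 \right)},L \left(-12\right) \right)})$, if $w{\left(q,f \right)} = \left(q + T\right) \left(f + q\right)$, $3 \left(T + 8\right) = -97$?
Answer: $\frac{111632}{3} \approx 37211.0$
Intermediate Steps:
$T = - \frac{121}{3}$ ($T = -8 + \frac{1}{3} \left(-97\right) = -8 - \frac{97}{3} = - \frac{121}{3} \approx -40.333$)
$w{\left(q,f \right)} = \left(- \frac{121}{3} + q\right) \left(f + q\right)$ ($w{\left(q,f \right)} = \left(q - \frac{121}{3}\right) \left(f + q\right) = \left(- \frac{121}{3} + q\right) \left(f + q\right)$)
$- (-34078 - w{\left(Q{\left(-7 \right)},L \left(-12\right) \right)}) = - (-34078 - \left(\left(-2\right)^{2} - \frac{121 \cdot 6 \left(-12\right)}{3} - - \frac{242}{3} + 6 \left(-12\right) \left(-2\right)\right)) = - (-34078 - \left(4 - -2904 + \frac{242}{3} - -144\right)) = - (-34078 - \left(4 + 2904 + \frac{242}{3} + 144\right)) = - (-34078 - \frac{9398}{3}) = \left(-1\right) \left(- \frac{111632}{3}\right) = \frac{111632}{3}$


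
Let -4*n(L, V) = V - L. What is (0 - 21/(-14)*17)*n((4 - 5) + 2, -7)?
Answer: 51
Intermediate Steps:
n(L, V) = -V/4 + L/4 (n(L, V) = -(V - L)/4 = -V/4 + L/4)
(0 - 21/(-14)*17)*n((4 - 5) + 2, -7) = (0 - 21/(-14)*17)*(-¼*(-7) + ((4 - 5) + 2)/4) = (0 - 21*(-1/14)*17)*(7/4 + (-1 + 2)/4) = (0 + (3/2)*17)*(7/4 + (¼)*1) = (0 + 51/2)*(7/4 + ¼) = (51/2)*2 = 51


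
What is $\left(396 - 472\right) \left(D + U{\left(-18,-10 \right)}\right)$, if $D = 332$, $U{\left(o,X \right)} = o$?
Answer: $-23864$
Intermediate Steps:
$\left(396 - 472\right) \left(D + U{\left(-18,-10 \right)}\right) = \left(396 - 472\right) \left(332 - 18\right) = \left(-76\right) 314 = -23864$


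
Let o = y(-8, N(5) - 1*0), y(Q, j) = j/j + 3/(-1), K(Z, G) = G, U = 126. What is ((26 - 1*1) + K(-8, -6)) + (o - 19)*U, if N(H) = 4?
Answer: -2627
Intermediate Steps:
y(Q, j) = -2 (y(Q, j) = 1 + 3*(-1) = 1 - 3 = -2)
o = -2
((26 - 1*1) + K(-8, -6)) + (o - 19)*U = ((26 - 1*1) - 6) + (-2 - 19)*126 = ((26 - 1) - 6) - 21*126 = (25 - 6) - 2646 = 19 - 2646 = -2627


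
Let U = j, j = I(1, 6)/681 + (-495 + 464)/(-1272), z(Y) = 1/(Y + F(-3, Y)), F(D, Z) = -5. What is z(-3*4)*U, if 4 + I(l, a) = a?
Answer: -7885/4908648 ≈ -0.0016063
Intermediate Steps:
I(l, a) = -4 + a
z(Y) = 1/(-5 + Y) (z(Y) = 1/(Y - 5) = 1/(-5 + Y))
j = 7885/288744 (j = (-4 + 6)/681 + (-495 + 464)/(-1272) = 2*(1/681) - 31*(-1/1272) = 2/681 + 31/1272 = 7885/288744 ≈ 0.027308)
U = 7885/288744 ≈ 0.027308
z(-3*4)*U = (7885/288744)/(-5 - 3*4) = (7885/288744)/(-5 - 12) = (7885/288744)/(-17) = -1/17*7885/288744 = -7885/4908648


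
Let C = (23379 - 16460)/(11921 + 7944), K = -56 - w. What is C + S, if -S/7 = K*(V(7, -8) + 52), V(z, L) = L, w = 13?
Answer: 422177899/19865 ≈ 21252.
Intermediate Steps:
K = -69 (K = -56 - 1*13 = -56 - 13 = -69)
C = 6919/19865 ≈ 0.34830
S = 21252 (S = -(-483)*(-8 + 52) = -(-483)*44 = -7*(-3036) = 21252)
C + S = 6919/19865 + 21252 = 422177899/19865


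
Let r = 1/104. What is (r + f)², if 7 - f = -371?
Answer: 1545511969/10816 ≈ 1.4289e+5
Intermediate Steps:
f = 378 (f = 7 - 1*(-371) = 7 + 371 = 378)
r = 1/104 ≈ 0.0096154
(r + f)² = (1/104 + 378)² = (39313/104)² = 1545511969/10816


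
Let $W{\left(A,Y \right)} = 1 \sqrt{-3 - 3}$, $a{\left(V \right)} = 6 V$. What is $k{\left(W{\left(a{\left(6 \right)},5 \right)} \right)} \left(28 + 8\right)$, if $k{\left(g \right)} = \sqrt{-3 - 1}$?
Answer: $72 i \approx 72.0 i$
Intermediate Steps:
$W{\left(A,Y \right)} = i \sqrt{6}$ ($W{\left(A,Y \right)} = 1 \sqrt{-6} = 1 i \sqrt{6} = i \sqrt{6}$)
$k{\left(g \right)} = 2 i$ ($k{\left(g \right)} = \sqrt{-4} = 2 i$)
$k{\left(W{\left(a{\left(6 \right)},5 \right)} \right)} \left(28 + 8\right) = 2 i \left(28 + 8\right) = 2 i 36 = 72 i$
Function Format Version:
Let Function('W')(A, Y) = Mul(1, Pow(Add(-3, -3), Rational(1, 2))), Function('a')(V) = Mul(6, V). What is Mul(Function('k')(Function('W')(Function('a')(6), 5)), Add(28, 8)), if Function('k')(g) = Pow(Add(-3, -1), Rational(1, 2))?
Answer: Mul(72, I) ≈ Mul(72.000, I)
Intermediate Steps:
Function('W')(A, Y) = Mul(I, Pow(6, Rational(1, 2))) (Function('W')(A, Y) = Mul(1, Pow(-6, Rational(1, 2))) = Mul(1, Mul(I, Pow(6, Rational(1, 2)))) = Mul(I, Pow(6, Rational(1, 2))))
Function('k')(g) = Mul(2, I) (Function('k')(g) = Pow(-4, Rational(1, 2)) = Mul(2, I))
Mul(Function('k')(Function('W')(Function('a')(6), 5)), Add(28, 8)) = Mul(Mul(2, I), Add(28, 8)) = Mul(Mul(2, I), 36) = Mul(72, I)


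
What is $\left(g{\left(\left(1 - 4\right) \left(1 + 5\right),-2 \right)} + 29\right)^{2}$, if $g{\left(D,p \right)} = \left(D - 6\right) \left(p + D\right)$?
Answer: $259081$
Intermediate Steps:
$g{\left(D,p \right)} = \left(-6 + D\right) \left(D + p\right)$
$\left(g{\left(\left(1 - 4\right) \left(1 + 5\right),-2 \right)} + 29\right)^{2} = \left(\left(\left(\left(1 - 4\right) \left(1 + 5\right)\right)^{2} - 6 \left(1 - 4\right) \left(1 + 5\right) - -12 + \left(1 - 4\right) \left(1 + 5\right) \left(-2\right)\right) + 29\right)^{2} = \left(\left(\left(\left(-3\right) 6\right)^{2} - 6 \left(\left(-3\right) 6\right) + 12 + \left(-3\right) 6 \left(-2\right)\right) + 29\right)^{2} = \left(\left(\left(-18\right)^{2} - -108 + 12 - -36\right) + 29\right)^{2} = \left(\left(324 + 108 + 12 + 36\right) + 29\right)^{2} = \left(480 + 29\right)^{2} = 509^{2} = 259081$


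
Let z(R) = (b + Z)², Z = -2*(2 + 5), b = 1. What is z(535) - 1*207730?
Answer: -207561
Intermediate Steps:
Z = -14 (Z = -2*7 = -14)
z(R) = 169 (z(R) = (1 - 14)² = (-13)² = 169)
z(535) - 1*207730 = 169 - 1*207730 = 169 - 207730 = -207561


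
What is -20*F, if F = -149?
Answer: 2980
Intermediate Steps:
-20*F = -20*(-149) = 2980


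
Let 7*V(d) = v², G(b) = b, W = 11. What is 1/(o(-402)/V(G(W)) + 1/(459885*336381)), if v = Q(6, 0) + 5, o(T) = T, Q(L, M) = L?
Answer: -18718285718385/435316165384469 ≈ -0.042999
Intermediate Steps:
v = 11 (v = 6 + 5 = 11)
V(d) = 121/7 (V(d) = (⅐)*11² = (⅐)*121 = 121/7)
1/(o(-402)/V(G(W)) + 1/(459885*336381)) = 1/(-402/121/7 + 1/(459885*336381)) = 1/(-402*7/121 + (1/459885)*(1/336381)) = 1/(-2814/121 + 1/154696576185) = 1/(-435316165384469/18718285718385) = -18718285718385/435316165384469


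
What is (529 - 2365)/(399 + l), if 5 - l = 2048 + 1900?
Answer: 459/886 ≈ 0.51806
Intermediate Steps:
l = -3943 (l = 5 - (2048 + 1900) = 5 - 1*3948 = 5 - 3948 = -3943)
(529 - 2365)/(399 + l) = (529 - 2365)/(399 - 3943) = -1836/(-3544) = -1836*(-1/3544) = 459/886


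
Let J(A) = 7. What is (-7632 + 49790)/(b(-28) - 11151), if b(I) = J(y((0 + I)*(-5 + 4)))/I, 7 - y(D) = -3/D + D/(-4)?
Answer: -168632/44605 ≈ -3.7806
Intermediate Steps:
y(D) = 7 + 3/D + D/4 (y(D) = 7 - (-3/D + D/(-4)) = 7 - (-3/D + D*(-¼)) = 7 - (-3/D - D/4) = 7 + (3/D + D/4) = 7 + 3/D + D/4)
b(I) = 7/I
(-7632 + 49790)/(b(-28) - 11151) = (-7632 + 49790)/(7/(-28) - 11151) = 42158/(7*(-1/28) - 11151) = 42158/(-¼ - 11151) = 42158/(-44605/4) = 42158*(-4/44605) = -168632/44605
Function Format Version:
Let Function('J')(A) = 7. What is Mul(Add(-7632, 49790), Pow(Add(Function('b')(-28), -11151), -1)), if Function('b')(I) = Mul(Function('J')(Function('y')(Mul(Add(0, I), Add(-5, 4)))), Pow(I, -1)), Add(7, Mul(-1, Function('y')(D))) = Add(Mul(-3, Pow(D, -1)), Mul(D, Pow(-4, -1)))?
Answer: Rational(-168632, 44605) ≈ -3.7806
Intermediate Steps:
Function('y')(D) = Add(7, Mul(3, Pow(D, -1)), Mul(Rational(1, 4), D)) (Function('y')(D) = Add(7, Mul(-1, Add(Mul(-3, Pow(D, -1)), Mul(D, Pow(-4, -1))))) = Add(7, Mul(-1, Add(Mul(-3, Pow(D, -1)), Mul(D, Rational(-1, 4))))) = Add(7, Mul(-1, Add(Mul(-3, Pow(D, -1)), Mul(Rational(-1, 4), D)))) = Add(7, Add(Mul(3, Pow(D, -1)), Mul(Rational(1, 4), D))) = Add(7, Mul(3, Pow(D, -1)), Mul(Rational(1, 4), D)))
Function('b')(I) = Mul(7, Pow(I, -1))
Mul(Add(-7632, 49790), Pow(Add(Function('b')(-28), -11151), -1)) = Mul(Add(-7632, 49790), Pow(Add(Mul(7, Pow(-28, -1)), -11151), -1)) = Mul(42158, Pow(Add(Mul(7, Rational(-1, 28)), -11151), -1)) = Mul(42158, Pow(Add(Rational(-1, 4), -11151), -1)) = Mul(42158, Pow(Rational(-44605, 4), -1)) = Mul(42158, Rational(-4, 44605)) = Rational(-168632, 44605)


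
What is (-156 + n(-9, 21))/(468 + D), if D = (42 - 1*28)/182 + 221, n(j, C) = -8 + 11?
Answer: -663/2986 ≈ -0.22204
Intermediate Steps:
n(j, C) = 3
D = 2874/13 (D = (42 - 28)*(1/182) + 221 = 14*(1/182) + 221 = 1/13 + 221 = 2874/13 ≈ 221.08)
(-156 + n(-9, 21))/(468 + D) = (-156 + 3)/(468 + 2874/13) = -153/8958/13 = -153*13/8958 = -663/2986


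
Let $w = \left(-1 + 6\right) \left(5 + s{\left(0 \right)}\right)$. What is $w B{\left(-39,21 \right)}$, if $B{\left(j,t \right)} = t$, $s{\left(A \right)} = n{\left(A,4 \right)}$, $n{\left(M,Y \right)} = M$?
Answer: $525$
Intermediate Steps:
$s{\left(A \right)} = A$
$w = 25$ ($w = \left(-1 + 6\right) \left(5 + 0\right) = 5 \cdot 5 = 25$)
$w B{\left(-39,21 \right)} = 25 \cdot 21 = 525$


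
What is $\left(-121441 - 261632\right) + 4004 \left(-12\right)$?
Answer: $-431121$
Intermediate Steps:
$\left(-121441 - 261632\right) + 4004 \left(-12\right) = -383073 - 48048 = -431121$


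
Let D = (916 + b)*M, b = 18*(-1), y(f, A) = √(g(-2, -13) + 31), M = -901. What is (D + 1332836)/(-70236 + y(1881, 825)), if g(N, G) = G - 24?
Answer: -6130877028/822182617 - 261869*I*√6/2466547851 ≈ -7.4568 - 0.00026006*I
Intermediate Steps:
g(N, G) = -24 + G
y(f, A) = I*√6 (y(f, A) = √((-24 - 13) + 31) = √(-37 + 31) = √(-6) = I*√6)
b = -18
D = -809098 (D = (916 - 18)*(-901) = 898*(-901) = -809098)
(D + 1332836)/(-70236 + y(1881, 825)) = (-809098 + 1332836)/(-70236 + I*√6) = 523738/(-70236 + I*√6)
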